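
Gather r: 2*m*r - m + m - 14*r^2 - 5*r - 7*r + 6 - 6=-14*r^2 + r*(2*m - 12)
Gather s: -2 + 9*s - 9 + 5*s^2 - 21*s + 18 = 5*s^2 - 12*s + 7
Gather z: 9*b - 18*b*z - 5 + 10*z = 9*b + z*(10 - 18*b) - 5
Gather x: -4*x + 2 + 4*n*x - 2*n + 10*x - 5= -2*n + x*(4*n + 6) - 3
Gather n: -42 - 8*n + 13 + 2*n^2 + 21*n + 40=2*n^2 + 13*n + 11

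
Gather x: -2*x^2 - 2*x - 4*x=-2*x^2 - 6*x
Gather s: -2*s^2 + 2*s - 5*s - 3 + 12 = -2*s^2 - 3*s + 9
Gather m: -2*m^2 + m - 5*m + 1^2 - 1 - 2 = -2*m^2 - 4*m - 2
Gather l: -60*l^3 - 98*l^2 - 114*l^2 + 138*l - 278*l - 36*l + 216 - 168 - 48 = -60*l^3 - 212*l^2 - 176*l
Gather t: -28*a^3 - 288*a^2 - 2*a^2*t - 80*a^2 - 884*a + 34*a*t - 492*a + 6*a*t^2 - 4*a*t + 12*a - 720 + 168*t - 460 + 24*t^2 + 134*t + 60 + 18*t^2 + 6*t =-28*a^3 - 368*a^2 - 1364*a + t^2*(6*a + 42) + t*(-2*a^2 + 30*a + 308) - 1120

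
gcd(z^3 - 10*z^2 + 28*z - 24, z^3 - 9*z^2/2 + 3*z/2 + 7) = z - 2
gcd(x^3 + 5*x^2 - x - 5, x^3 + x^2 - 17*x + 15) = x^2 + 4*x - 5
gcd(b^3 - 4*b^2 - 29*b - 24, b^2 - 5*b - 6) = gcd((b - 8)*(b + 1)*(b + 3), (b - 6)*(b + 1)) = b + 1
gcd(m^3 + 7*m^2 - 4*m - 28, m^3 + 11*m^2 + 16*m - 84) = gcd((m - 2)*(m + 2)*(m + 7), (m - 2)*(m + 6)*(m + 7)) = m^2 + 5*m - 14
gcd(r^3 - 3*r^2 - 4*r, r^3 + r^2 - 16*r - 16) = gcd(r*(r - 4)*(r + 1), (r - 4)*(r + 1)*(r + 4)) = r^2 - 3*r - 4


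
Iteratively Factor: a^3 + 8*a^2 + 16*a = (a + 4)*(a^2 + 4*a) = (a + 4)^2*(a)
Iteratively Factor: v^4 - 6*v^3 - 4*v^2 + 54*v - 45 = (v - 1)*(v^3 - 5*v^2 - 9*v + 45) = (v - 1)*(v + 3)*(v^2 - 8*v + 15) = (v - 3)*(v - 1)*(v + 3)*(v - 5)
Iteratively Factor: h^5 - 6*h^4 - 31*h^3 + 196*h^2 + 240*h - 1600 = (h + 4)*(h^4 - 10*h^3 + 9*h^2 + 160*h - 400) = (h + 4)^2*(h^3 - 14*h^2 + 65*h - 100) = (h - 5)*(h + 4)^2*(h^2 - 9*h + 20) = (h - 5)^2*(h + 4)^2*(h - 4)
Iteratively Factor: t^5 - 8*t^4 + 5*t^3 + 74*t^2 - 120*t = (t + 3)*(t^4 - 11*t^3 + 38*t^2 - 40*t) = (t - 5)*(t + 3)*(t^3 - 6*t^2 + 8*t) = (t - 5)*(t - 2)*(t + 3)*(t^2 - 4*t) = t*(t - 5)*(t - 2)*(t + 3)*(t - 4)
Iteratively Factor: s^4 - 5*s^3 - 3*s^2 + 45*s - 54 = (s - 2)*(s^3 - 3*s^2 - 9*s + 27) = (s - 3)*(s - 2)*(s^2 - 9) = (s - 3)^2*(s - 2)*(s + 3)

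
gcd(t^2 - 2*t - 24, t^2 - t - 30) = t - 6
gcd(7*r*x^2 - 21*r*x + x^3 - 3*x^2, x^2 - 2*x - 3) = x - 3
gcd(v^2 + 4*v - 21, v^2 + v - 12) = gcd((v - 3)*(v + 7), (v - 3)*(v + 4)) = v - 3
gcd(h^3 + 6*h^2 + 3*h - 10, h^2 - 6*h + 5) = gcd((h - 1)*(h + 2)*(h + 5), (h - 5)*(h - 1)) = h - 1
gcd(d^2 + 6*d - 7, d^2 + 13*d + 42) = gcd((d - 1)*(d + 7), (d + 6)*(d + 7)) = d + 7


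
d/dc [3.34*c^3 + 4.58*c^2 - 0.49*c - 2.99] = 10.02*c^2 + 9.16*c - 0.49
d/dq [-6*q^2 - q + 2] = -12*q - 1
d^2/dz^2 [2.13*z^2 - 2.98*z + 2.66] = 4.26000000000000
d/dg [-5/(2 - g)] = -5/(g - 2)^2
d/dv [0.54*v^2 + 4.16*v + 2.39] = 1.08*v + 4.16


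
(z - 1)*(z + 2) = z^2 + z - 2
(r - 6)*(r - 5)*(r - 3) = r^3 - 14*r^2 + 63*r - 90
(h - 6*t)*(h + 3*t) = h^2 - 3*h*t - 18*t^2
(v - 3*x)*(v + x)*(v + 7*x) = v^3 + 5*v^2*x - 17*v*x^2 - 21*x^3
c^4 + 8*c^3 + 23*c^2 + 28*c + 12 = (c + 1)*(c + 2)^2*(c + 3)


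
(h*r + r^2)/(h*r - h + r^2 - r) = r/(r - 1)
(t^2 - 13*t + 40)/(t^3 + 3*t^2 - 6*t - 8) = (t^2 - 13*t + 40)/(t^3 + 3*t^2 - 6*t - 8)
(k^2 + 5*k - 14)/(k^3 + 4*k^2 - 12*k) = (k + 7)/(k*(k + 6))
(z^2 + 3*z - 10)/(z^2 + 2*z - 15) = (z - 2)/(z - 3)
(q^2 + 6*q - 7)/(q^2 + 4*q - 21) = (q - 1)/(q - 3)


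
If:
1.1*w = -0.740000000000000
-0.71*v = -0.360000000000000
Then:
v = 0.51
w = -0.67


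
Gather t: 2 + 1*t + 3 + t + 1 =2*t + 6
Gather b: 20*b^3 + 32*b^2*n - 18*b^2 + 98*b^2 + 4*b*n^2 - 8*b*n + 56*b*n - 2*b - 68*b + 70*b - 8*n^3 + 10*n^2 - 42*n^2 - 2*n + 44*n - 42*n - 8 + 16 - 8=20*b^3 + b^2*(32*n + 80) + b*(4*n^2 + 48*n) - 8*n^3 - 32*n^2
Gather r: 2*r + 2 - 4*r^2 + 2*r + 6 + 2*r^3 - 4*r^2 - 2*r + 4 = 2*r^3 - 8*r^2 + 2*r + 12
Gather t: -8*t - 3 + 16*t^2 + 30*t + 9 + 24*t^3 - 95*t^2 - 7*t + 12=24*t^3 - 79*t^2 + 15*t + 18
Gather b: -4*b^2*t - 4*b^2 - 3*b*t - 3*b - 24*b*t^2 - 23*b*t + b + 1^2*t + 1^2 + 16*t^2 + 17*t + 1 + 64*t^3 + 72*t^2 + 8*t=b^2*(-4*t - 4) + b*(-24*t^2 - 26*t - 2) + 64*t^3 + 88*t^2 + 26*t + 2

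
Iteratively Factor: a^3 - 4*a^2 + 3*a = (a)*(a^2 - 4*a + 3) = a*(a - 3)*(a - 1)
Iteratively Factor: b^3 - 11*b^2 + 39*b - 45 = (b - 3)*(b^2 - 8*b + 15) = (b - 5)*(b - 3)*(b - 3)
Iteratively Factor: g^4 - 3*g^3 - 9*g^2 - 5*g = (g)*(g^3 - 3*g^2 - 9*g - 5) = g*(g - 5)*(g^2 + 2*g + 1) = g*(g - 5)*(g + 1)*(g + 1)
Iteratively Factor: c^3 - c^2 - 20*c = (c - 5)*(c^2 + 4*c) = c*(c - 5)*(c + 4)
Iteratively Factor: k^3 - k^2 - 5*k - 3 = (k + 1)*(k^2 - 2*k - 3) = (k + 1)^2*(k - 3)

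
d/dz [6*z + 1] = 6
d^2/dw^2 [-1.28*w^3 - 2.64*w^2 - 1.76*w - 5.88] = -7.68*w - 5.28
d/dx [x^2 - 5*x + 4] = 2*x - 5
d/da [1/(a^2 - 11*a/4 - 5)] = 4*(11 - 8*a)/(-4*a^2 + 11*a + 20)^2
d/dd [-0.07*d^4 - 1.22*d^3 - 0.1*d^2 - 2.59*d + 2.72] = -0.28*d^3 - 3.66*d^2 - 0.2*d - 2.59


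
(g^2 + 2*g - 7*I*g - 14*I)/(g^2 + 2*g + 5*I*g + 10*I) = (g - 7*I)/(g + 5*I)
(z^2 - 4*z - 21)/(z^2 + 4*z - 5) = (z^2 - 4*z - 21)/(z^2 + 4*z - 5)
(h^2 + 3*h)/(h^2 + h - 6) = h/(h - 2)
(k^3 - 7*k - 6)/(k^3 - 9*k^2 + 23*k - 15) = (k^2 + 3*k + 2)/(k^2 - 6*k + 5)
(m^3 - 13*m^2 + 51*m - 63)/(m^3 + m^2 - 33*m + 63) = (m - 7)/(m + 7)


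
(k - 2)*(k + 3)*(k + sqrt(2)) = k^3 + k^2 + sqrt(2)*k^2 - 6*k + sqrt(2)*k - 6*sqrt(2)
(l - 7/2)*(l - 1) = l^2 - 9*l/2 + 7/2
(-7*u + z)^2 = 49*u^2 - 14*u*z + z^2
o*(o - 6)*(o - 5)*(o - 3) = o^4 - 14*o^3 + 63*o^2 - 90*o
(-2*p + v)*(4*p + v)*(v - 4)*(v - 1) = -8*p^2*v^2 + 40*p^2*v - 32*p^2 + 2*p*v^3 - 10*p*v^2 + 8*p*v + v^4 - 5*v^3 + 4*v^2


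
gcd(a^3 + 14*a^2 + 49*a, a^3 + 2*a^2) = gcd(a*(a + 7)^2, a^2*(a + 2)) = a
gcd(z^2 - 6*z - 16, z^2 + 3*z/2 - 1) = z + 2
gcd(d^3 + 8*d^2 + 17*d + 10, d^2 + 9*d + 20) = d + 5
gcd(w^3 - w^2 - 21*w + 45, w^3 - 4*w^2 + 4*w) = 1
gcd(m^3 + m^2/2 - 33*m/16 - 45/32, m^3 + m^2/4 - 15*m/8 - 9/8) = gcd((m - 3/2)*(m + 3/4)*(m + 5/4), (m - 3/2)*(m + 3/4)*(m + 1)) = m^2 - 3*m/4 - 9/8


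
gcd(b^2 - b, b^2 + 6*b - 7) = b - 1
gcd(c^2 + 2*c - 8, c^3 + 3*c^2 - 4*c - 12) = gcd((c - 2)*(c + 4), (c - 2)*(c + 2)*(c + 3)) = c - 2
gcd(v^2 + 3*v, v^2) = v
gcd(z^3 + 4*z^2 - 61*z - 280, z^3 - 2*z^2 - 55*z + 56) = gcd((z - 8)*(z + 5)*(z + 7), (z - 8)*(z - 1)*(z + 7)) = z^2 - z - 56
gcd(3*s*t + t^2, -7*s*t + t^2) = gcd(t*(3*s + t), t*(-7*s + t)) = t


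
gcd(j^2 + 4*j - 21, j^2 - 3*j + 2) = 1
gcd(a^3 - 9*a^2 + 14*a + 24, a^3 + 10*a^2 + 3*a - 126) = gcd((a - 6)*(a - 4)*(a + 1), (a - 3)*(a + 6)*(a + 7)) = 1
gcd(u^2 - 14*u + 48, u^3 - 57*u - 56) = u - 8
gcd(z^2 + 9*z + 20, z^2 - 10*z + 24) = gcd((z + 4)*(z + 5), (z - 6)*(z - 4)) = 1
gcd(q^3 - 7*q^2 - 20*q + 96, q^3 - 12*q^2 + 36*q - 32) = q - 8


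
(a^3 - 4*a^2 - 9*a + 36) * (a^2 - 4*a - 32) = a^5 - 8*a^4 - 25*a^3 + 200*a^2 + 144*a - 1152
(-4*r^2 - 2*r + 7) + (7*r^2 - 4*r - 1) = 3*r^2 - 6*r + 6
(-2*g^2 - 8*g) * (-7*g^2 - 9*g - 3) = 14*g^4 + 74*g^3 + 78*g^2 + 24*g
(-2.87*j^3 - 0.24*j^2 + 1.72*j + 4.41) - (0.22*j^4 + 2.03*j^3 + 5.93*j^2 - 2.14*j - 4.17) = -0.22*j^4 - 4.9*j^3 - 6.17*j^2 + 3.86*j + 8.58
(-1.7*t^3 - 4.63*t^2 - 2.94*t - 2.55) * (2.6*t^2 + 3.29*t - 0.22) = -4.42*t^5 - 17.631*t^4 - 22.5027*t^3 - 15.284*t^2 - 7.7427*t + 0.561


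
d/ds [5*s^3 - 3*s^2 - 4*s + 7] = 15*s^2 - 6*s - 4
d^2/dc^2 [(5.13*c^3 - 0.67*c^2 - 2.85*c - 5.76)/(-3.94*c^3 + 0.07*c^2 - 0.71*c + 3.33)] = (17.971916*c^6 + 351.557532*c^5 + 249.349992*c^4 + 79.018636*c^3 + 617.39442*c^2 + 106.414128*c + 31.457556)/(61.162984*c^9 - 3.259956*c^8 + 33.123186*c^7 - 156.256015*c^6 + 11.479383*c^5 - 56.046864*c^4 + 132.421715*c^3 - 7.364628*c^2 + 23.619357*c - 36.926037)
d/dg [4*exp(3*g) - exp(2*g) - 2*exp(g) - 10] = 2*(6*exp(2*g) - exp(g) - 1)*exp(g)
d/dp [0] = 0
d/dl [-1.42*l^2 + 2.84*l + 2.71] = 2.84 - 2.84*l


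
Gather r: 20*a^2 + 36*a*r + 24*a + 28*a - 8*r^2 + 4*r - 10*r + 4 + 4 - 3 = 20*a^2 + 52*a - 8*r^2 + r*(36*a - 6) + 5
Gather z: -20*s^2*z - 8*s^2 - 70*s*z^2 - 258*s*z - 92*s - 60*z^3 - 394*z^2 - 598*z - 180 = -8*s^2 - 92*s - 60*z^3 + z^2*(-70*s - 394) + z*(-20*s^2 - 258*s - 598) - 180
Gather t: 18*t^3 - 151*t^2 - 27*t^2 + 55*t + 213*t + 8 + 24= 18*t^3 - 178*t^2 + 268*t + 32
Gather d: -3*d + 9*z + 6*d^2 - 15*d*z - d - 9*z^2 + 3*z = 6*d^2 + d*(-15*z - 4) - 9*z^2 + 12*z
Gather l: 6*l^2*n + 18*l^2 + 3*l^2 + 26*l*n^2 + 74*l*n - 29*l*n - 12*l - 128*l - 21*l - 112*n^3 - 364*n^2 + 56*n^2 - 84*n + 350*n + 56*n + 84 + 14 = l^2*(6*n + 21) + l*(26*n^2 + 45*n - 161) - 112*n^3 - 308*n^2 + 322*n + 98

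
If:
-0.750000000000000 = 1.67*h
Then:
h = -0.45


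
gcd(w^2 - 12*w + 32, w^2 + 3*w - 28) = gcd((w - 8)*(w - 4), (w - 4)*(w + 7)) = w - 4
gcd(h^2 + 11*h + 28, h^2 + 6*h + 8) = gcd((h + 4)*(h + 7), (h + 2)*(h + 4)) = h + 4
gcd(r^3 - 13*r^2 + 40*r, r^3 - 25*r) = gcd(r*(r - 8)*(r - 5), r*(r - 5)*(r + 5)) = r^2 - 5*r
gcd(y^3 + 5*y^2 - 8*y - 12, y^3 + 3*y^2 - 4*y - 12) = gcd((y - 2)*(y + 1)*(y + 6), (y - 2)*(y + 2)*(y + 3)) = y - 2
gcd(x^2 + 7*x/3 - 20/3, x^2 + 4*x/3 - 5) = x - 5/3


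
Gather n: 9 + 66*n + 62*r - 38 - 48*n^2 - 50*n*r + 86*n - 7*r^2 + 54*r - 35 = -48*n^2 + n*(152 - 50*r) - 7*r^2 + 116*r - 64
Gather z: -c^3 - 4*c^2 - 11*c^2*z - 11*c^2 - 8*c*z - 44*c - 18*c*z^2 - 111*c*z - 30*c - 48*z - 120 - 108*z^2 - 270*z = -c^3 - 15*c^2 - 74*c + z^2*(-18*c - 108) + z*(-11*c^2 - 119*c - 318) - 120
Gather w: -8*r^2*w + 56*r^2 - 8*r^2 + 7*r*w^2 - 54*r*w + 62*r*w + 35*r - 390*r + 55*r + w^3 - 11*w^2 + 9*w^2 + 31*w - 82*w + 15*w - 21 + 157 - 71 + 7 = 48*r^2 - 300*r + w^3 + w^2*(7*r - 2) + w*(-8*r^2 + 8*r - 36) + 72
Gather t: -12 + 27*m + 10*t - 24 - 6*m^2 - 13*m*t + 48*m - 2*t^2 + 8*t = -6*m^2 + 75*m - 2*t^2 + t*(18 - 13*m) - 36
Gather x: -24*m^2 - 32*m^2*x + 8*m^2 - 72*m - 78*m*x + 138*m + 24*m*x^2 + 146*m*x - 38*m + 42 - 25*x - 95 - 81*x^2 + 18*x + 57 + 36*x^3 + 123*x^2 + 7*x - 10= -16*m^2 + 28*m + 36*x^3 + x^2*(24*m + 42) + x*(-32*m^2 + 68*m) - 6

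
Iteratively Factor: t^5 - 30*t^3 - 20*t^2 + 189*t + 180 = (t - 3)*(t^4 + 3*t^3 - 21*t^2 - 83*t - 60) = (t - 3)*(t + 3)*(t^3 - 21*t - 20) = (t - 5)*(t - 3)*(t + 3)*(t^2 + 5*t + 4) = (t - 5)*(t - 3)*(t + 1)*(t + 3)*(t + 4)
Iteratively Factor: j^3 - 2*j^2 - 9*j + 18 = (j + 3)*(j^2 - 5*j + 6) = (j - 2)*(j + 3)*(j - 3)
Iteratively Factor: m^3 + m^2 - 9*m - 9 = (m + 3)*(m^2 - 2*m - 3) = (m - 3)*(m + 3)*(m + 1)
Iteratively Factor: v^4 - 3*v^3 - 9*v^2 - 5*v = (v - 5)*(v^3 + 2*v^2 + v) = (v - 5)*(v + 1)*(v^2 + v) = v*(v - 5)*(v + 1)*(v + 1)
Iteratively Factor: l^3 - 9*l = (l)*(l^2 - 9) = l*(l + 3)*(l - 3)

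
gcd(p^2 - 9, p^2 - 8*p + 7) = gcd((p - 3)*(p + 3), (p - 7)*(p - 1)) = 1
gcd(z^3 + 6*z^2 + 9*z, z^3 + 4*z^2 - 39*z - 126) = z + 3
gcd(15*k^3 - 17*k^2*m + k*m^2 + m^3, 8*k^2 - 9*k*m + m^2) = k - m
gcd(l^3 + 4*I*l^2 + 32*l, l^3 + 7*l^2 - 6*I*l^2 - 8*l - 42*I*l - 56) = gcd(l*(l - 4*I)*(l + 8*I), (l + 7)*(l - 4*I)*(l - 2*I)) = l - 4*I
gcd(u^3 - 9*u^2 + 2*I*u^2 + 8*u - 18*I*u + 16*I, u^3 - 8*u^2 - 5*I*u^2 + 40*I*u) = u - 8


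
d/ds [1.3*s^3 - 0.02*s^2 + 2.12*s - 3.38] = 3.9*s^2 - 0.04*s + 2.12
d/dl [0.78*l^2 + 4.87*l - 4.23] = 1.56*l + 4.87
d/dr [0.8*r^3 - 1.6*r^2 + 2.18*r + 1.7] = 2.4*r^2 - 3.2*r + 2.18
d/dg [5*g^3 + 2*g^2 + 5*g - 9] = 15*g^2 + 4*g + 5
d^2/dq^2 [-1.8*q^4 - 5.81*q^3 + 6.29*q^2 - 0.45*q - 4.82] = -21.6*q^2 - 34.86*q + 12.58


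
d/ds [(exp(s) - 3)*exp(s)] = (2*exp(s) - 3)*exp(s)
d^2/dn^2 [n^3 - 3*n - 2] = 6*n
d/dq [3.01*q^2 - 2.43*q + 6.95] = 6.02*q - 2.43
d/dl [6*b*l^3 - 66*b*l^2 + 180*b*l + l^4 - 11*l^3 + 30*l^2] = 18*b*l^2 - 132*b*l + 180*b + 4*l^3 - 33*l^2 + 60*l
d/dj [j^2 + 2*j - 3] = 2*j + 2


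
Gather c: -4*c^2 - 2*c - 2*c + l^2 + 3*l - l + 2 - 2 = -4*c^2 - 4*c + l^2 + 2*l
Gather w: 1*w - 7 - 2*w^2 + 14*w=-2*w^2 + 15*w - 7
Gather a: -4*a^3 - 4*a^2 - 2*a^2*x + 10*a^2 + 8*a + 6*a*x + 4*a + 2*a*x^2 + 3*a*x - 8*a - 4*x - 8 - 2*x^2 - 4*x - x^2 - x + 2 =-4*a^3 + a^2*(6 - 2*x) + a*(2*x^2 + 9*x + 4) - 3*x^2 - 9*x - 6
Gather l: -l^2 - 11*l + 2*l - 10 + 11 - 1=-l^2 - 9*l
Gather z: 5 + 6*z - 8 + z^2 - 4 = z^2 + 6*z - 7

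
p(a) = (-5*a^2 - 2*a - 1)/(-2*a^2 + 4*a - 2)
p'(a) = (-10*a - 2)/(-2*a^2 + 4*a - 2) + (4*a - 4)*(-5*a^2 - 2*a - 1)/(-2*a^2 + 4*a - 2)^2 = 2*(-3*a - 1)/(a^3 - 3*a^2 + 3*a - 1)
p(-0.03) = 0.45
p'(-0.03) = 1.67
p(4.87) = 4.32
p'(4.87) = -0.54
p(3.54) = 5.48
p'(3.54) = -1.42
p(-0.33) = 0.25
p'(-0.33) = 0.01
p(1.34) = 54.75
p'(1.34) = -255.44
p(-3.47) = 1.36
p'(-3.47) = -0.21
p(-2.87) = 1.22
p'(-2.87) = -0.26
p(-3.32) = 1.33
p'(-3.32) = -0.22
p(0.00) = 0.50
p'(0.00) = 2.00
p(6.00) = 3.86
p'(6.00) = -0.30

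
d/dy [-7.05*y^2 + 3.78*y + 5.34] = 3.78 - 14.1*y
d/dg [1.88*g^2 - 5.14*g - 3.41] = 3.76*g - 5.14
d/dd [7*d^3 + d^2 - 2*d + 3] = 21*d^2 + 2*d - 2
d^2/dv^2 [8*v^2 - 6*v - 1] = 16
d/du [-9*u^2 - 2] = -18*u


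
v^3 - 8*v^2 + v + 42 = (v - 7)*(v - 3)*(v + 2)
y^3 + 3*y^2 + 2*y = y*(y + 1)*(y + 2)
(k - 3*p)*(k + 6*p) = k^2 + 3*k*p - 18*p^2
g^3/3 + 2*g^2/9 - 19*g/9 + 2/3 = (g/3 + 1)*(g - 2)*(g - 1/3)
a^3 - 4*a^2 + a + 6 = (a - 3)*(a - 2)*(a + 1)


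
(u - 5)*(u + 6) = u^2 + u - 30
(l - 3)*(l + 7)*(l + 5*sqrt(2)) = l^3 + 4*l^2 + 5*sqrt(2)*l^2 - 21*l + 20*sqrt(2)*l - 105*sqrt(2)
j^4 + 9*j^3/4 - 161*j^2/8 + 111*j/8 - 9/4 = (j - 3)*(j - 1/2)*(j - 1/4)*(j + 6)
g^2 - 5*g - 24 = (g - 8)*(g + 3)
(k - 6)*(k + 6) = k^2 - 36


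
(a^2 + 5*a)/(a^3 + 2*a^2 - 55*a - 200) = a/(a^2 - 3*a - 40)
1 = 1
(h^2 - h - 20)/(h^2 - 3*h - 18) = (-h^2 + h + 20)/(-h^2 + 3*h + 18)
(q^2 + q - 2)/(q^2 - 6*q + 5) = (q + 2)/(q - 5)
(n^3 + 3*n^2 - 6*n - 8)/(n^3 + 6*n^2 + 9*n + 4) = (n - 2)/(n + 1)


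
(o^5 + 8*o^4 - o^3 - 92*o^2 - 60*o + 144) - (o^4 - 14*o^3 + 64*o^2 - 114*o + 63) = o^5 + 7*o^4 + 13*o^3 - 156*o^2 + 54*o + 81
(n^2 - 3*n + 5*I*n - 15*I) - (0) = n^2 - 3*n + 5*I*n - 15*I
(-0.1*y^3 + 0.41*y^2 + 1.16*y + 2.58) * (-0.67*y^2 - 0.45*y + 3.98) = 0.067*y^5 - 0.2297*y^4 - 1.3597*y^3 - 0.6188*y^2 + 3.4558*y + 10.2684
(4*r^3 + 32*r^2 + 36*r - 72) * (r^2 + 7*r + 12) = 4*r^5 + 60*r^4 + 308*r^3 + 564*r^2 - 72*r - 864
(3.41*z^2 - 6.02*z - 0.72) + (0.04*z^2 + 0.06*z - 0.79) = 3.45*z^2 - 5.96*z - 1.51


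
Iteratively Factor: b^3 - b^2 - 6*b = (b)*(b^2 - b - 6) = b*(b - 3)*(b + 2)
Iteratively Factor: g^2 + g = (g)*(g + 1)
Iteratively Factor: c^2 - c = (c - 1)*(c)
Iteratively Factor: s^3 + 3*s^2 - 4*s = (s + 4)*(s^2 - s) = (s - 1)*(s + 4)*(s)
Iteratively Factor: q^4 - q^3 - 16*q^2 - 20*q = (q)*(q^3 - q^2 - 16*q - 20) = q*(q - 5)*(q^2 + 4*q + 4) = q*(q - 5)*(q + 2)*(q + 2)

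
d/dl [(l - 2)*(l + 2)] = 2*l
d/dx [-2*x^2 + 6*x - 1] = 6 - 4*x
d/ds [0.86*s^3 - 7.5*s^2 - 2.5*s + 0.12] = 2.58*s^2 - 15.0*s - 2.5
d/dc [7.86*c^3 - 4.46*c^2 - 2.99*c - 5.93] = 23.58*c^2 - 8.92*c - 2.99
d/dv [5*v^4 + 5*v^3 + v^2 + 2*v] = 20*v^3 + 15*v^2 + 2*v + 2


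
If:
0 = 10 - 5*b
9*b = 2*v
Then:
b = 2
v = 9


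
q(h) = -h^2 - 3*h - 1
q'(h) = -2*h - 3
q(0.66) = -3.42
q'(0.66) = -4.32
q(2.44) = -14.27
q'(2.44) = -7.88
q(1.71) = -9.05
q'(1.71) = -6.42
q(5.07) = -41.91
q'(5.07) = -13.14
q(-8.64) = -49.73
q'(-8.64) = 14.28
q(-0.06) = -0.82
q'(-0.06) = -2.88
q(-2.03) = 0.97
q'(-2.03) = 1.06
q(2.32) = -13.34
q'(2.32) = -7.64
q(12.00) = -181.00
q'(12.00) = -27.00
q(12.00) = -181.00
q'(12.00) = -27.00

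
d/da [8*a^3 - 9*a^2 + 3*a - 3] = 24*a^2 - 18*a + 3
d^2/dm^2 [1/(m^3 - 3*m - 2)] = 6*(-m*(-m^3 + 3*m + 2) - 3*(m^2 - 1)^2)/(-m^3 + 3*m + 2)^3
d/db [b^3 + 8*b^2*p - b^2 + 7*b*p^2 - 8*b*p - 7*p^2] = 3*b^2 + 16*b*p - 2*b + 7*p^2 - 8*p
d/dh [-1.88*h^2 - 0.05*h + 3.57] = -3.76*h - 0.05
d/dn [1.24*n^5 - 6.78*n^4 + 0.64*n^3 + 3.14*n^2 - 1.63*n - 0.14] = 6.2*n^4 - 27.12*n^3 + 1.92*n^2 + 6.28*n - 1.63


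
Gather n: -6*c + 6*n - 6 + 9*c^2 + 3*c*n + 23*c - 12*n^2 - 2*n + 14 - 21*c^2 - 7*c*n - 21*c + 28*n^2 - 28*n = -12*c^2 - 4*c + 16*n^2 + n*(-4*c - 24) + 8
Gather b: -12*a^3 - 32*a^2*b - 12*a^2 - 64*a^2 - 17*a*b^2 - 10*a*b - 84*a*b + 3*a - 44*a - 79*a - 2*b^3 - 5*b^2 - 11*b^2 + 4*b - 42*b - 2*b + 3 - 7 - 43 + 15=-12*a^3 - 76*a^2 - 120*a - 2*b^3 + b^2*(-17*a - 16) + b*(-32*a^2 - 94*a - 40) - 32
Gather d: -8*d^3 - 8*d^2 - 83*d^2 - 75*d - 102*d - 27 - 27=-8*d^3 - 91*d^2 - 177*d - 54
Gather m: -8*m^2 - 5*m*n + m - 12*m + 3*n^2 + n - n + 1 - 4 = -8*m^2 + m*(-5*n - 11) + 3*n^2 - 3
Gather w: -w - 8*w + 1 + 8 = 9 - 9*w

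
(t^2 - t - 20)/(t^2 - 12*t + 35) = (t + 4)/(t - 7)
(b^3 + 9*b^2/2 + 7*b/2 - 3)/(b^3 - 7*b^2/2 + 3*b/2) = (b^2 + 5*b + 6)/(b*(b - 3))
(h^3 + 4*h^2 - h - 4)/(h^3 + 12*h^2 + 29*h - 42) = (h^2 + 5*h + 4)/(h^2 + 13*h + 42)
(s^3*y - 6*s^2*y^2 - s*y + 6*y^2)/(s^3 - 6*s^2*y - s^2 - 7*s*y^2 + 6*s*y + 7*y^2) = y*(-s^2 + 6*s*y - s + 6*y)/(-s^2 + 6*s*y + 7*y^2)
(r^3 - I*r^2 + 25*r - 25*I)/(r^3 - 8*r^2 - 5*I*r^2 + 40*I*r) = (r^2 + 4*I*r + 5)/(r*(r - 8))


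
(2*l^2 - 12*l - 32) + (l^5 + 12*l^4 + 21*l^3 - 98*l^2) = l^5 + 12*l^4 + 21*l^3 - 96*l^2 - 12*l - 32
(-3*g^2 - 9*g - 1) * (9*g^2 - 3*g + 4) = -27*g^4 - 72*g^3 + 6*g^2 - 33*g - 4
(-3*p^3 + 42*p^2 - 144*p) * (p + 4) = -3*p^4 + 30*p^3 + 24*p^2 - 576*p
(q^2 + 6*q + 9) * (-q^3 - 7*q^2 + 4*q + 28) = -q^5 - 13*q^4 - 47*q^3 - 11*q^2 + 204*q + 252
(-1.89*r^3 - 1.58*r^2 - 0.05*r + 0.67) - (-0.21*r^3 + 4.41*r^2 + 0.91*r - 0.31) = -1.68*r^3 - 5.99*r^2 - 0.96*r + 0.98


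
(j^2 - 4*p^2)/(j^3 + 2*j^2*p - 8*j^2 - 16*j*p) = (j - 2*p)/(j*(j - 8))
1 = 1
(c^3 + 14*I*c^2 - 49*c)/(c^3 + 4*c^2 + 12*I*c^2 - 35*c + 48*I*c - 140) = c*(c + 7*I)/(c^2 + c*(4 + 5*I) + 20*I)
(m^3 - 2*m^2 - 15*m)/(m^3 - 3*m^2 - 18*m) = (m - 5)/(m - 6)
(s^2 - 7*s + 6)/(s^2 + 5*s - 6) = (s - 6)/(s + 6)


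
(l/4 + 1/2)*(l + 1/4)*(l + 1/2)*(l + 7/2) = l^4/4 + 25*l^3/16 + 45*l^2/16 + 95*l/64 + 7/32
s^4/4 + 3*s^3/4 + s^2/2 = s^2*(s/4 + 1/2)*(s + 1)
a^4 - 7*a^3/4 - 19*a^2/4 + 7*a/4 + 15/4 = (a - 3)*(a - 1)*(a + 1)*(a + 5/4)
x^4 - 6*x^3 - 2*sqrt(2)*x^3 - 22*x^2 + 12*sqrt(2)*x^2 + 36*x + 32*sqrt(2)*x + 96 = (x - 8)*(x + 2)*(x - 3*sqrt(2))*(x + sqrt(2))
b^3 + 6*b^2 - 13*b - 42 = (b - 3)*(b + 2)*(b + 7)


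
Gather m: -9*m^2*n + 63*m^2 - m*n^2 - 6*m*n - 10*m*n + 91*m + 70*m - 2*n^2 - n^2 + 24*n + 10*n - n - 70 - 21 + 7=m^2*(63 - 9*n) + m*(-n^2 - 16*n + 161) - 3*n^2 + 33*n - 84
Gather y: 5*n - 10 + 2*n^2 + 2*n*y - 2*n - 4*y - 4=2*n^2 + 3*n + y*(2*n - 4) - 14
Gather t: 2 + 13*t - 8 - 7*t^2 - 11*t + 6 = -7*t^2 + 2*t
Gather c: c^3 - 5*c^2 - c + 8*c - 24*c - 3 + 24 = c^3 - 5*c^2 - 17*c + 21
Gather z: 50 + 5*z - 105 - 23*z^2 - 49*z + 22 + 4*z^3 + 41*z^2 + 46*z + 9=4*z^3 + 18*z^2 + 2*z - 24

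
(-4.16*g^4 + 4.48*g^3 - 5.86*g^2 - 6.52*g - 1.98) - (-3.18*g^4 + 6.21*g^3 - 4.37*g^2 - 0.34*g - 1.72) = -0.98*g^4 - 1.73*g^3 - 1.49*g^2 - 6.18*g - 0.26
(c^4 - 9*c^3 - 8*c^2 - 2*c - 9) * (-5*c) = -5*c^5 + 45*c^4 + 40*c^3 + 10*c^2 + 45*c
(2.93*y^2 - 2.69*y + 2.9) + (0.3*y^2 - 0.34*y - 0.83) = 3.23*y^2 - 3.03*y + 2.07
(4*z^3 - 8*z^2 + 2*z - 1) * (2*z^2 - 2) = 8*z^5 - 16*z^4 - 4*z^3 + 14*z^2 - 4*z + 2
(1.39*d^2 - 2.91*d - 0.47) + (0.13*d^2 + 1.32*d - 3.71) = 1.52*d^2 - 1.59*d - 4.18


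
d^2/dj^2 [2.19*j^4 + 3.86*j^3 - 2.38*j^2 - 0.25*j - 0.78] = 26.28*j^2 + 23.16*j - 4.76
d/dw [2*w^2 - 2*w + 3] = 4*w - 2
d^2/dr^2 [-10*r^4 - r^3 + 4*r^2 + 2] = -120*r^2 - 6*r + 8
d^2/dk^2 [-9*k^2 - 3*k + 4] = -18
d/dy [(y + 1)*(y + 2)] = 2*y + 3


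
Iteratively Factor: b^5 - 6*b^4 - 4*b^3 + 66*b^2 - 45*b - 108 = (b - 3)*(b^4 - 3*b^3 - 13*b^2 + 27*b + 36) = (b - 3)*(b + 1)*(b^3 - 4*b^2 - 9*b + 36) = (b - 3)*(b + 1)*(b + 3)*(b^2 - 7*b + 12) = (b - 3)^2*(b + 1)*(b + 3)*(b - 4)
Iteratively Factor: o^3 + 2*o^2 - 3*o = (o - 1)*(o^2 + 3*o) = o*(o - 1)*(o + 3)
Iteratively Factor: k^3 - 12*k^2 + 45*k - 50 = (k - 2)*(k^2 - 10*k + 25) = (k - 5)*(k - 2)*(k - 5)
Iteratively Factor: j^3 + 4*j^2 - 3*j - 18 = (j + 3)*(j^2 + j - 6) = (j + 3)^2*(j - 2)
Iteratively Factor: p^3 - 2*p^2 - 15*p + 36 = (p - 3)*(p^2 + p - 12) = (p - 3)*(p + 4)*(p - 3)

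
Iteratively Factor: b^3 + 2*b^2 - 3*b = (b)*(b^2 + 2*b - 3) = b*(b + 3)*(b - 1)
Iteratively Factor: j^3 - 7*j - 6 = (j - 3)*(j^2 + 3*j + 2) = (j - 3)*(j + 2)*(j + 1)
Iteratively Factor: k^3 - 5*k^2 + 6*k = (k - 3)*(k^2 - 2*k) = (k - 3)*(k - 2)*(k)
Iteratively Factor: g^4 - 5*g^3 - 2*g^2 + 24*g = (g - 4)*(g^3 - g^2 - 6*g) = (g - 4)*(g + 2)*(g^2 - 3*g) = g*(g - 4)*(g + 2)*(g - 3)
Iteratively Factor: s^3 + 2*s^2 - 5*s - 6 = (s + 1)*(s^2 + s - 6) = (s + 1)*(s + 3)*(s - 2)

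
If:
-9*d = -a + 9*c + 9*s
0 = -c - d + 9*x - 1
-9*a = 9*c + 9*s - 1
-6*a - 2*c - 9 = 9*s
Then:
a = 567*x/43 - 146/43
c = 124/43 - 243*x/43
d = 630*x/43 - 167/43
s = 241/387 - 324*x/43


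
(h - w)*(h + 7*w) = h^2 + 6*h*w - 7*w^2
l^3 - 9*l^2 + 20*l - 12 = (l - 6)*(l - 2)*(l - 1)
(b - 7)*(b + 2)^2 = b^3 - 3*b^2 - 24*b - 28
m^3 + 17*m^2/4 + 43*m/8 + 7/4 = (m + 1/2)*(m + 7/4)*(m + 2)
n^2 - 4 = (n - 2)*(n + 2)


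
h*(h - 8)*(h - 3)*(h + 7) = h^4 - 4*h^3 - 53*h^2 + 168*h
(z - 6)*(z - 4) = z^2 - 10*z + 24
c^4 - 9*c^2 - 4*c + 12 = (c - 3)*(c - 1)*(c + 2)^2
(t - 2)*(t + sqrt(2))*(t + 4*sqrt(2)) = t^3 - 2*t^2 + 5*sqrt(2)*t^2 - 10*sqrt(2)*t + 8*t - 16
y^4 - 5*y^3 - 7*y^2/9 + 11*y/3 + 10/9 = (y - 5)*(y - 1)*(y + 1/3)*(y + 2/3)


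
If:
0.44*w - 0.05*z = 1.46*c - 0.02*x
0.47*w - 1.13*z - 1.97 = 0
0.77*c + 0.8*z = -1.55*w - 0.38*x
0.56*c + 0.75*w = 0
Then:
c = 0.09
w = -0.07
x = 3.82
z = -1.77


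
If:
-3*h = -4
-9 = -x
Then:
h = 4/3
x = 9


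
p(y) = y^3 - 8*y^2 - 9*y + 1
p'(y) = 3*y^2 - 16*y - 9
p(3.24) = -78.13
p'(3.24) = -29.35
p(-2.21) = -28.98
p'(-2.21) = 41.01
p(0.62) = -7.42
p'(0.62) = -17.77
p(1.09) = -17.02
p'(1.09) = -22.88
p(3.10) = -73.99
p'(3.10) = -29.77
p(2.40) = -52.86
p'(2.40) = -30.12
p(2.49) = -55.57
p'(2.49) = -30.24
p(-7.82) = -896.05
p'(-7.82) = 299.58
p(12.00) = 469.00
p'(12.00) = 231.00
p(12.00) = 469.00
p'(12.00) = 231.00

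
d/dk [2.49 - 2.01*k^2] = -4.02*k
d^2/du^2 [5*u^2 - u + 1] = 10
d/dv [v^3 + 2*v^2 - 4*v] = 3*v^2 + 4*v - 4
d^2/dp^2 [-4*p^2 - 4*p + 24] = -8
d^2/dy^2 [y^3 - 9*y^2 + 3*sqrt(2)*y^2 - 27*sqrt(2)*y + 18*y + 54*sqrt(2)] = 6*y - 18 + 6*sqrt(2)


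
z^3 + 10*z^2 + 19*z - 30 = (z - 1)*(z + 5)*(z + 6)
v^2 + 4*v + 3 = (v + 1)*(v + 3)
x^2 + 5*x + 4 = (x + 1)*(x + 4)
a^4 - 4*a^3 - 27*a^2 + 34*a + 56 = (a - 7)*(a - 2)*(a + 1)*(a + 4)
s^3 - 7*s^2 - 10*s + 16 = (s - 8)*(s - 1)*(s + 2)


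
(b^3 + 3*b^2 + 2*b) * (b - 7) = b^4 - 4*b^3 - 19*b^2 - 14*b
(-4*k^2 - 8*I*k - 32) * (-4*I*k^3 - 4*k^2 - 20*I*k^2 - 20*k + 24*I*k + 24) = 16*I*k^5 - 16*k^4 + 80*I*k^4 - 80*k^3 + 64*I*k^3 + 224*k^2 + 800*I*k^2 + 640*k - 960*I*k - 768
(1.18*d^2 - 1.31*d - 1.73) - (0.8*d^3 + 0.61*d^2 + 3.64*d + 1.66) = -0.8*d^3 + 0.57*d^2 - 4.95*d - 3.39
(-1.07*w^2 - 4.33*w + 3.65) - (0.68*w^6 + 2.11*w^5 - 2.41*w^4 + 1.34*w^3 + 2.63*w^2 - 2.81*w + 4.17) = -0.68*w^6 - 2.11*w^5 + 2.41*w^4 - 1.34*w^3 - 3.7*w^2 - 1.52*w - 0.52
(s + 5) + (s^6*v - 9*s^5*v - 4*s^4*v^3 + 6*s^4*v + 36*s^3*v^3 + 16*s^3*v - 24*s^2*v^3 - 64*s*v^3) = s^6*v - 9*s^5*v - 4*s^4*v^3 + 6*s^4*v + 36*s^3*v^3 + 16*s^3*v - 24*s^2*v^3 - 64*s*v^3 + s + 5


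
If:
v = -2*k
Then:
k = -v/2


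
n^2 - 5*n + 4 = (n - 4)*(n - 1)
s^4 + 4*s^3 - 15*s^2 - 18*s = s*(s - 3)*(s + 1)*(s + 6)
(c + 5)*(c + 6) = c^2 + 11*c + 30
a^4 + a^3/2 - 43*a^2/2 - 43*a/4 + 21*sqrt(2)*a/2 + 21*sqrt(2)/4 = (a + 1/2)*(a - 3*sqrt(2))*(a - sqrt(2)/2)*(a + 7*sqrt(2)/2)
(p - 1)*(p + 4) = p^2 + 3*p - 4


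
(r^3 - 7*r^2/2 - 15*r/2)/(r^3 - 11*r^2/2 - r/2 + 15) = r/(r - 2)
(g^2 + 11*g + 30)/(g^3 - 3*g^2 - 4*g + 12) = (g^2 + 11*g + 30)/(g^3 - 3*g^2 - 4*g + 12)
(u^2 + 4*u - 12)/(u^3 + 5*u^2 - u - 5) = (u^2 + 4*u - 12)/(u^3 + 5*u^2 - u - 5)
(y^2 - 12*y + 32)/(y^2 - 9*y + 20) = (y - 8)/(y - 5)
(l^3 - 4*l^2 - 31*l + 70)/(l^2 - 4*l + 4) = (l^2 - 2*l - 35)/(l - 2)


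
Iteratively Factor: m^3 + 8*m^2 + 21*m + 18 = (m + 2)*(m^2 + 6*m + 9) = (m + 2)*(m + 3)*(m + 3)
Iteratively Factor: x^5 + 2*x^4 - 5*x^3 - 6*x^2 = (x + 1)*(x^4 + x^3 - 6*x^2) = (x - 2)*(x + 1)*(x^3 + 3*x^2) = x*(x - 2)*(x + 1)*(x^2 + 3*x) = x*(x - 2)*(x + 1)*(x + 3)*(x)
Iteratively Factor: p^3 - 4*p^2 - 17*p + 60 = (p - 3)*(p^2 - p - 20) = (p - 5)*(p - 3)*(p + 4)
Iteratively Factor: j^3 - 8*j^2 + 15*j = (j)*(j^2 - 8*j + 15) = j*(j - 5)*(j - 3)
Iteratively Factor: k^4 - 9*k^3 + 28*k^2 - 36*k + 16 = (k - 1)*(k^3 - 8*k^2 + 20*k - 16) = (k - 2)*(k - 1)*(k^2 - 6*k + 8) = (k - 4)*(k - 2)*(k - 1)*(k - 2)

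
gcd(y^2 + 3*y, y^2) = y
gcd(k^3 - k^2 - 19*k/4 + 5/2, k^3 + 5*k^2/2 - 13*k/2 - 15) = k^2 - k/2 - 5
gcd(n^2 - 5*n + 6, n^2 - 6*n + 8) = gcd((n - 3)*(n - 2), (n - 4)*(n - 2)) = n - 2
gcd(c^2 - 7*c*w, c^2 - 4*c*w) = c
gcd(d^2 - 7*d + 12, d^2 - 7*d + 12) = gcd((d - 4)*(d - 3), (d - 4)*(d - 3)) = d^2 - 7*d + 12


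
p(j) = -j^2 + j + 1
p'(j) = 1 - 2*j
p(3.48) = -7.63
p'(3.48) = -5.96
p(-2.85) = -9.97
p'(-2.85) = 6.70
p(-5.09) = -30.00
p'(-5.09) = 11.18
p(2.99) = -4.95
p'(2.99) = -4.98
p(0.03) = 1.03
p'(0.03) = 0.94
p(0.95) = 1.05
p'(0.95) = -0.90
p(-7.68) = -65.66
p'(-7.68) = 16.36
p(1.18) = 0.79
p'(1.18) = -1.36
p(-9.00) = -89.00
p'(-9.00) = 19.00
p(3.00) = -5.00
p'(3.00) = -5.00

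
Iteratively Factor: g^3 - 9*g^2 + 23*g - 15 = (g - 3)*(g^2 - 6*g + 5) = (g - 3)*(g - 1)*(g - 5)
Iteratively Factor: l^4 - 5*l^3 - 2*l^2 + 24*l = (l - 3)*(l^3 - 2*l^2 - 8*l) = l*(l - 3)*(l^2 - 2*l - 8) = l*(l - 4)*(l - 3)*(l + 2)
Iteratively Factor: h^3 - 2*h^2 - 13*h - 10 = (h - 5)*(h^2 + 3*h + 2) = (h - 5)*(h + 2)*(h + 1)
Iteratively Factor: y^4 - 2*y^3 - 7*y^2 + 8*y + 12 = (y - 3)*(y^3 + y^2 - 4*y - 4) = (y - 3)*(y + 2)*(y^2 - y - 2) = (y - 3)*(y + 1)*(y + 2)*(y - 2)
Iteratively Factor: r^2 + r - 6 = (r + 3)*(r - 2)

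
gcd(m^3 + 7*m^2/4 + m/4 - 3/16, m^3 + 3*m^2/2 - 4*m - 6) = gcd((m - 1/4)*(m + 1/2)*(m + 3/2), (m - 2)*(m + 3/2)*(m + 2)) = m + 3/2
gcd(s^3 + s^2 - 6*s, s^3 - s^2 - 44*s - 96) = s + 3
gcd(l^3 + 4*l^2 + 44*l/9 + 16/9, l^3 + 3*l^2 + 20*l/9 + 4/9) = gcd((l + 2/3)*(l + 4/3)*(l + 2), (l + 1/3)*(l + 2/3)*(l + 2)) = l^2 + 8*l/3 + 4/3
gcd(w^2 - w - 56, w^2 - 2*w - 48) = w - 8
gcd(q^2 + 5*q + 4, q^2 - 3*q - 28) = q + 4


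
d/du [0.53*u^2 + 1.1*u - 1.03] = 1.06*u + 1.1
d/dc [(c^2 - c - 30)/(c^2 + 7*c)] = 2*(4*c^2 + 30*c + 105)/(c^2*(c^2 + 14*c + 49))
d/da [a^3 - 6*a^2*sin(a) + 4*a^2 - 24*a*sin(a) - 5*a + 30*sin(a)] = -6*a^2*cos(a) + 3*a^2 - 12*a*sin(a) - 24*a*cos(a) + 8*a - 24*sin(a) + 30*cos(a) - 5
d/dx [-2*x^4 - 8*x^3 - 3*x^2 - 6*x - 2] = -8*x^3 - 24*x^2 - 6*x - 6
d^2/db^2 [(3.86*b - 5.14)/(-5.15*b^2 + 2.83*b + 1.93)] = ((3.86*b - 5.14)*(10.3*b - 2.83)*(20.6*b - 5.66) + (119.274*b - 74.7896)*(-5.15*b^2 + 2.83*b + 1.93))/(-5.15*b^2 + 2.83*b + 1.93)^3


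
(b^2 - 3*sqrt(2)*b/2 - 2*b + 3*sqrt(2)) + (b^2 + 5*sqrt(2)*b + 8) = 2*b^2 - 2*b + 7*sqrt(2)*b/2 + 3*sqrt(2) + 8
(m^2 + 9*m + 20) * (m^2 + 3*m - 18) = m^4 + 12*m^3 + 29*m^2 - 102*m - 360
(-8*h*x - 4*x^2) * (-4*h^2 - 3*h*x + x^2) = 32*h^3*x + 40*h^2*x^2 + 4*h*x^3 - 4*x^4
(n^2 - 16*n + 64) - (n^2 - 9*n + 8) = 56 - 7*n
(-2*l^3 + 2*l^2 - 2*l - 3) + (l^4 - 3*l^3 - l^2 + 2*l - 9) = l^4 - 5*l^3 + l^2 - 12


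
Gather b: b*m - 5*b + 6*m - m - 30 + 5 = b*(m - 5) + 5*m - 25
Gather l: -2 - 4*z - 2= -4*z - 4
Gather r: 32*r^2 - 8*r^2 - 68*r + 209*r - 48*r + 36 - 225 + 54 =24*r^2 + 93*r - 135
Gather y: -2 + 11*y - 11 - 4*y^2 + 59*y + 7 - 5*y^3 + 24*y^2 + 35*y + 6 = -5*y^3 + 20*y^2 + 105*y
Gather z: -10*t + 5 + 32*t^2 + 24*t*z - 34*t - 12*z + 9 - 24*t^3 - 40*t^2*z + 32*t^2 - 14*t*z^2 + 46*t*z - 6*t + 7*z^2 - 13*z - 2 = -24*t^3 + 64*t^2 - 50*t + z^2*(7 - 14*t) + z*(-40*t^2 + 70*t - 25) + 12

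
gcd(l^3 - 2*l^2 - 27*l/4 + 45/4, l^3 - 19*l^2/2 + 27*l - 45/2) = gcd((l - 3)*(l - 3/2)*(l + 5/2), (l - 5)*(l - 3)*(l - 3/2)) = l^2 - 9*l/2 + 9/2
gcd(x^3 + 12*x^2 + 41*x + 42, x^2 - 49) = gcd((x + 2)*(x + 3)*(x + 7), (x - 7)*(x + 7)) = x + 7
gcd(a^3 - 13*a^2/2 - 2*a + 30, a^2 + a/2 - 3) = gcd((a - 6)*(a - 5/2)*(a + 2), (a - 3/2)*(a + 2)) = a + 2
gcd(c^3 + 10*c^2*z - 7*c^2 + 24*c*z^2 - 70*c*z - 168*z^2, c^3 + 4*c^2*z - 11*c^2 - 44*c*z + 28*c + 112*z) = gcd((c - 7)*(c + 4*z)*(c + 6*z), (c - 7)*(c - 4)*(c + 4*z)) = c^2 + 4*c*z - 7*c - 28*z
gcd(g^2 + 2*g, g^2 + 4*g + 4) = g + 2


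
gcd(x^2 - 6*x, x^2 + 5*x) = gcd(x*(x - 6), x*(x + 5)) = x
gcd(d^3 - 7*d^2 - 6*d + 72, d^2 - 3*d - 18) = d^2 - 3*d - 18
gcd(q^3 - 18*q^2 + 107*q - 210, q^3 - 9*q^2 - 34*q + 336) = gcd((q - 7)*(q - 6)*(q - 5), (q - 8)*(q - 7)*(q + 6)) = q - 7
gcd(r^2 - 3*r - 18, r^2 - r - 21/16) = 1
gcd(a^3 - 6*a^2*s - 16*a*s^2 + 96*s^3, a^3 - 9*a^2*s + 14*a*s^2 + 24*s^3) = a^2 - 10*a*s + 24*s^2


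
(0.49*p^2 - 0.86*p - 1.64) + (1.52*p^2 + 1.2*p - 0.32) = 2.01*p^2 + 0.34*p - 1.96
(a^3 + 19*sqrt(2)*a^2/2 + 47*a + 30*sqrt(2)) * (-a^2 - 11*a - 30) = -a^5 - 19*sqrt(2)*a^4/2 - 11*a^4 - 209*sqrt(2)*a^3/2 - 77*a^3 - 517*a^2 - 315*sqrt(2)*a^2 - 1410*a - 330*sqrt(2)*a - 900*sqrt(2)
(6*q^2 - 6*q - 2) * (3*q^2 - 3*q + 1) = 18*q^4 - 36*q^3 + 18*q^2 - 2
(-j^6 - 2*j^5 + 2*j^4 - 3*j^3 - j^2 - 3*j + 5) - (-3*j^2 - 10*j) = -j^6 - 2*j^5 + 2*j^4 - 3*j^3 + 2*j^2 + 7*j + 5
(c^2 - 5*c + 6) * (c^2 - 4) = c^4 - 5*c^3 + 2*c^2 + 20*c - 24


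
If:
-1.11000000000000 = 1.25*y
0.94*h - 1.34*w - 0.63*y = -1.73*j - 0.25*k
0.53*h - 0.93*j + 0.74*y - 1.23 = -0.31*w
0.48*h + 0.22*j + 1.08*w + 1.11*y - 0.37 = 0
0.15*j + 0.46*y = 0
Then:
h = 10.71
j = 2.72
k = -83.14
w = -4.06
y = -0.89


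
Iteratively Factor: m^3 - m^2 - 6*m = (m)*(m^2 - m - 6) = m*(m - 3)*(m + 2)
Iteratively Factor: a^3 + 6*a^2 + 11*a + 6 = (a + 2)*(a^2 + 4*a + 3) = (a + 2)*(a + 3)*(a + 1)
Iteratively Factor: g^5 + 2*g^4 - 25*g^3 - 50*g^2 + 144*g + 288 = (g - 4)*(g^4 + 6*g^3 - g^2 - 54*g - 72) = (g - 4)*(g + 2)*(g^3 + 4*g^2 - 9*g - 36) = (g - 4)*(g + 2)*(g + 4)*(g^2 - 9) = (g - 4)*(g + 2)*(g + 3)*(g + 4)*(g - 3)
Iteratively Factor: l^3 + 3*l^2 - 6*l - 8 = (l - 2)*(l^2 + 5*l + 4) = (l - 2)*(l + 1)*(l + 4)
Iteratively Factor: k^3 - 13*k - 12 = (k - 4)*(k^2 + 4*k + 3) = (k - 4)*(k + 3)*(k + 1)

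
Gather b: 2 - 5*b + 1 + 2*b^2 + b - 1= 2*b^2 - 4*b + 2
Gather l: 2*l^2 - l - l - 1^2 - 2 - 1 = 2*l^2 - 2*l - 4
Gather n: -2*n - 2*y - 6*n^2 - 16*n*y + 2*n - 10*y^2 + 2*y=-6*n^2 - 16*n*y - 10*y^2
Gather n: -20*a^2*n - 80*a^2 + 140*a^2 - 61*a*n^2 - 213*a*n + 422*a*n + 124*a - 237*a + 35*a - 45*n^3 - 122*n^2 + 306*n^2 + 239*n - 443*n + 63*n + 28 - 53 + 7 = 60*a^2 - 78*a - 45*n^3 + n^2*(184 - 61*a) + n*(-20*a^2 + 209*a - 141) - 18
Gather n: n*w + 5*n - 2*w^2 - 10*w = n*(w + 5) - 2*w^2 - 10*w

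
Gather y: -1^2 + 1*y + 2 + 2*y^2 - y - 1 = 2*y^2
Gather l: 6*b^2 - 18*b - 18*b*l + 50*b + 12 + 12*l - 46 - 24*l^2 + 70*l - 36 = 6*b^2 + 32*b - 24*l^2 + l*(82 - 18*b) - 70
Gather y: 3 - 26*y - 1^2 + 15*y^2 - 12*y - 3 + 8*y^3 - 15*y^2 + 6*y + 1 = 8*y^3 - 32*y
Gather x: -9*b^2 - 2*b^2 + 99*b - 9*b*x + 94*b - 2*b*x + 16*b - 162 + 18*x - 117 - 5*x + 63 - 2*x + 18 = -11*b^2 + 209*b + x*(11 - 11*b) - 198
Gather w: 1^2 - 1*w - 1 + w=0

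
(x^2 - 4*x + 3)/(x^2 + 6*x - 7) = (x - 3)/(x + 7)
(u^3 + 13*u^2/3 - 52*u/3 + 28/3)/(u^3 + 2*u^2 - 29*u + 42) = (u - 2/3)/(u - 3)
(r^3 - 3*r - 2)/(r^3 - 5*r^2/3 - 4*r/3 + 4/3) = 3*(r + 1)/(3*r - 2)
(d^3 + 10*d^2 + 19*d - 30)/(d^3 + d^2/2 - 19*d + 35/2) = 2*(d + 6)/(2*d - 7)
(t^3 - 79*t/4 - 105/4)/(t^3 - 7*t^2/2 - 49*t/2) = (2*t^2 - 7*t - 15)/(2*t*(t - 7))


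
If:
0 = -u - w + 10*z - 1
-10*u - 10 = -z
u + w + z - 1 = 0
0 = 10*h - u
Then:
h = -27/275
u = -54/55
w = 9/5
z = 2/11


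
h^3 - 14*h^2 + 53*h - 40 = (h - 8)*(h - 5)*(h - 1)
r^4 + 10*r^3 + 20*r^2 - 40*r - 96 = (r - 2)*(r + 2)*(r + 4)*(r + 6)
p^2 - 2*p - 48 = (p - 8)*(p + 6)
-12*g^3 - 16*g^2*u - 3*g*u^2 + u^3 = (-6*g + u)*(g + u)*(2*g + u)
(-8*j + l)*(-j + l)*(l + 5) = 8*j^2*l + 40*j^2 - 9*j*l^2 - 45*j*l + l^3 + 5*l^2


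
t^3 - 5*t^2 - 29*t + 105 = (t - 7)*(t - 3)*(t + 5)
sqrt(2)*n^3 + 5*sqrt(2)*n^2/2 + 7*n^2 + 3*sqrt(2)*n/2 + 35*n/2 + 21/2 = (n + 3/2)*(n + 7*sqrt(2)/2)*(sqrt(2)*n + sqrt(2))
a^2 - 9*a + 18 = (a - 6)*(a - 3)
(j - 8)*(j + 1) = j^2 - 7*j - 8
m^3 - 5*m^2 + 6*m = m*(m - 3)*(m - 2)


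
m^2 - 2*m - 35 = (m - 7)*(m + 5)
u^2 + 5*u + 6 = (u + 2)*(u + 3)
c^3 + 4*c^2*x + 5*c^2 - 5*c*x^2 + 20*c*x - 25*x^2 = (c + 5)*(c - x)*(c + 5*x)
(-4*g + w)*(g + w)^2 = -4*g^3 - 7*g^2*w - 2*g*w^2 + w^3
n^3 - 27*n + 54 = (n - 3)^2*(n + 6)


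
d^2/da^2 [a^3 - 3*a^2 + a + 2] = 6*a - 6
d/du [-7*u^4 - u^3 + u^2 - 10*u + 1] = -28*u^3 - 3*u^2 + 2*u - 10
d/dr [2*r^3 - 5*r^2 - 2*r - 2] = 6*r^2 - 10*r - 2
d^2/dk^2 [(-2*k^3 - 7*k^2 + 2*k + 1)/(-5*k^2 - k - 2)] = 2*(-103*k^3 - 273*k^2 + 69*k + 41)/(125*k^6 + 75*k^5 + 165*k^4 + 61*k^3 + 66*k^2 + 12*k + 8)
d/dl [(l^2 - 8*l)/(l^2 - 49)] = 2*(4*l^2 - 49*l + 196)/(l^4 - 98*l^2 + 2401)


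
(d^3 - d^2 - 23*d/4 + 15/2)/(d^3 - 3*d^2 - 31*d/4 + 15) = (d - 2)/(d - 4)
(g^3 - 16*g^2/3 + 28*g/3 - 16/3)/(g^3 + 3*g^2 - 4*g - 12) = (3*g^2 - 10*g + 8)/(3*(g^2 + 5*g + 6))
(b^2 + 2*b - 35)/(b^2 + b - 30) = (b + 7)/(b + 6)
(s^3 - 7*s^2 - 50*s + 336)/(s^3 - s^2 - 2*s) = (-s^3 + 7*s^2 + 50*s - 336)/(s*(-s^2 + s + 2))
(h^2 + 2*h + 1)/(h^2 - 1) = (h + 1)/(h - 1)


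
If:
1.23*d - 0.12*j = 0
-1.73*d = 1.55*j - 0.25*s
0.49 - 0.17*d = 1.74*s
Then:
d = 0.00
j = 0.04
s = 0.28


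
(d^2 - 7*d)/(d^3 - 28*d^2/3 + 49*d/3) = 3/(3*d - 7)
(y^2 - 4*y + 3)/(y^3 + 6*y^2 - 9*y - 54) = (y - 1)/(y^2 + 9*y + 18)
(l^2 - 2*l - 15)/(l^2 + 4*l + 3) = (l - 5)/(l + 1)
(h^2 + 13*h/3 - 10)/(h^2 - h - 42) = (h - 5/3)/(h - 7)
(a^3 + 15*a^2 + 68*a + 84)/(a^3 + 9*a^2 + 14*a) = (a + 6)/a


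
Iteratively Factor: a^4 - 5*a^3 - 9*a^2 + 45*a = (a - 5)*(a^3 - 9*a) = a*(a - 5)*(a^2 - 9) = a*(a - 5)*(a + 3)*(a - 3)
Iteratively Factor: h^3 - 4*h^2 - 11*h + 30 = (h - 5)*(h^2 + h - 6) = (h - 5)*(h - 2)*(h + 3)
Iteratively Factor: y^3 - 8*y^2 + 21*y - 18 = (y - 2)*(y^2 - 6*y + 9) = (y - 3)*(y - 2)*(y - 3)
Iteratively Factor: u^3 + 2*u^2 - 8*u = (u + 4)*(u^2 - 2*u) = u*(u + 4)*(u - 2)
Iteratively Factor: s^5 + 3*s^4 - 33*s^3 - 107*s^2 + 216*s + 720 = (s - 5)*(s^4 + 8*s^3 + 7*s^2 - 72*s - 144) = (s - 5)*(s - 3)*(s^3 + 11*s^2 + 40*s + 48) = (s - 5)*(s - 3)*(s + 3)*(s^2 + 8*s + 16) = (s - 5)*(s - 3)*(s + 3)*(s + 4)*(s + 4)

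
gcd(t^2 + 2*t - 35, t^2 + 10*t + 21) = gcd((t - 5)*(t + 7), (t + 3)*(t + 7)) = t + 7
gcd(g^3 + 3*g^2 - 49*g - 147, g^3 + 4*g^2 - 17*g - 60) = g + 3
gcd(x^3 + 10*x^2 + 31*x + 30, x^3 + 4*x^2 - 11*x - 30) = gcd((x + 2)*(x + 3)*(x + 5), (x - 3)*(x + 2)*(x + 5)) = x^2 + 7*x + 10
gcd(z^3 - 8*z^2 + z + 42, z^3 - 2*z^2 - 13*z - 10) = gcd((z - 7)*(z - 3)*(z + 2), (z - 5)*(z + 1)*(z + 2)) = z + 2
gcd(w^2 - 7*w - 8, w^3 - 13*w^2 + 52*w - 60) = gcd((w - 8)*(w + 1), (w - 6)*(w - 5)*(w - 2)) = 1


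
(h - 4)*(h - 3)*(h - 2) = h^3 - 9*h^2 + 26*h - 24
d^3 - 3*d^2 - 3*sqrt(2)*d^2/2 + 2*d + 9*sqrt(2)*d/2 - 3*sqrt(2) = (d - 2)*(d - 1)*(d - 3*sqrt(2)/2)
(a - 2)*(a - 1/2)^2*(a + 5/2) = a^4 - a^3/2 - 21*a^2/4 + 41*a/8 - 5/4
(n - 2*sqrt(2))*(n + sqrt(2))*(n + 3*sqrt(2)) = n^3 + 2*sqrt(2)*n^2 - 10*n - 12*sqrt(2)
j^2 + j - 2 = (j - 1)*(j + 2)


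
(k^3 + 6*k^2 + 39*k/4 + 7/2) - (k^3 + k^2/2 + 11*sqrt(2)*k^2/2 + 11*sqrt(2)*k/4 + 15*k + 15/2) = -11*sqrt(2)*k^2/2 + 11*k^2/2 - 21*k/4 - 11*sqrt(2)*k/4 - 4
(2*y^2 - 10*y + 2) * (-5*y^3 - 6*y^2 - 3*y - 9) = -10*y^5 + 38*y^4 + 44*y^3 + 84*y - 18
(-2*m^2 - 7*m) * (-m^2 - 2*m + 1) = 2*m^4 + 11*m^3 + 12*m^2 - 7*m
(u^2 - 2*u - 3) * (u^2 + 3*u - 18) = u^4 + u^3 - 27*u^2 + 27*u + 54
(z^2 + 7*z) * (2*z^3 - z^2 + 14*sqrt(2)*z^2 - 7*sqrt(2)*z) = 2*z^5 + 13*z^4 + 14*sqrt(2)*z^4 - 7*z^3 + 91*sqrt(2)*z^3 - 49*sqrt(2)*z^2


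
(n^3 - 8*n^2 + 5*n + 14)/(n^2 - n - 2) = n - 7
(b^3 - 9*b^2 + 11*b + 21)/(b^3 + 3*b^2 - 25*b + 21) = (b^2 - 6*b - 7)/(b^2 + 6*b - 7)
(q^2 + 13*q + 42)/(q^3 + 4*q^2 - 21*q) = (q + 6)/(q*(q - 3))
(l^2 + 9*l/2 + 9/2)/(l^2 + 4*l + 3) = (l + 3/2)/(l + 1)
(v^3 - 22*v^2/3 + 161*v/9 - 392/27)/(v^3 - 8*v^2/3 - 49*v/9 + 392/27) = (3*v - 7)/(3*v + 7)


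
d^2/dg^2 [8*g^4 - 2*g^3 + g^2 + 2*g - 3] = 96*g^2 - 12*g + 2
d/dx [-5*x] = -5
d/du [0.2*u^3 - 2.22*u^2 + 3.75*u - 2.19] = 0.6*u^2 - 4.44*u + 3.75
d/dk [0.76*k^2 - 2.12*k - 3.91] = 1.52*k - 2.12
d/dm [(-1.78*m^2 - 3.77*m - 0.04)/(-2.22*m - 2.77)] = (3.9516*m^2 + 9.8612*m + 10.3541)/(4.9284*m^2 + 12.2988*m + 7.6729)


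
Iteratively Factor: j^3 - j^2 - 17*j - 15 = (j + 3)*(j^2 - 4*j - 5) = (j - 5)*(j + 3)*(j + 1)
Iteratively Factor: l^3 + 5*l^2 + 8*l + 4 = (l + 2)*(l^2 + 3*l + 2) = (l + 2)^2*(l + 1)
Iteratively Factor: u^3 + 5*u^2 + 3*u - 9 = (u + 3)*(u^2 + 2*u - 3) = (u + 3)^2*(u - 1)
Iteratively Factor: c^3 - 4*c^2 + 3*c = (c - 1)*(c^2 - 3*c) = c*(c - 1)*(c - 3)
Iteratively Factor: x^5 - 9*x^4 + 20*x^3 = (x)*(x^4 - 9*x^3 + 20*x^2) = x^2*(x^3 - 9*x^2 + 20*x) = x^2*(x - 5)*(x^2 - 4*x) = x^3*(x - 5)*(x - 4)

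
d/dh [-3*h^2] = -6*h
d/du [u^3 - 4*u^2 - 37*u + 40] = 3*u^2 - 8*u - 37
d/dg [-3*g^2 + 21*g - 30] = 21 - 6*g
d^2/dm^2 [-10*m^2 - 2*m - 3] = -20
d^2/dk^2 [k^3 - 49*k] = 6*k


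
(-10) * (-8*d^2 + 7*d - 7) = 80*d^2 - 70*d + 70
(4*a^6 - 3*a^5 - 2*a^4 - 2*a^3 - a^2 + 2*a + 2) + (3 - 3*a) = 4*a^6 - 3*a^5 - 2*a^4 - 2*a^3 - a^2 - a + 5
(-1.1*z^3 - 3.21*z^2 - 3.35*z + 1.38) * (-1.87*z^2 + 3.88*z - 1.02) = 2.057*z^5 + 1.7347*z^4 - 5.0683*z^3 - 12.3044*z^2 + 8.7714*z - 1.4076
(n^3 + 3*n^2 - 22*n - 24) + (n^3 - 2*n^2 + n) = 2*n^3 + n^2 - 21*n - 24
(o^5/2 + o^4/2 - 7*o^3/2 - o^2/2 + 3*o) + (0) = o^5/2 + o^4/2 - 7*o^3/2 - o^2/2 + 3*o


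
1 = 1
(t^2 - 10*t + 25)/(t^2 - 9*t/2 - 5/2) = 2*(t - 5)/(2*t + 1)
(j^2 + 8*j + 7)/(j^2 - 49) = (j + 1)/(j - 7)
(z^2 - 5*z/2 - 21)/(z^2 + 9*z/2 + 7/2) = (z - 6)/(z + 1)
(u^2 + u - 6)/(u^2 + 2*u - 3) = (u - 2)/(u - 1)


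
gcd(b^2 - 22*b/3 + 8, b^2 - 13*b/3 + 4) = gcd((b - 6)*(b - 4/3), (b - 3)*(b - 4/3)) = b - 4/3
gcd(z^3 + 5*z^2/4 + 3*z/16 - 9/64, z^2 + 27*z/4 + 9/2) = z + 3/4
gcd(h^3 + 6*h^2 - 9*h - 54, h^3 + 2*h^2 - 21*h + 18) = h^2 + 3*h - 18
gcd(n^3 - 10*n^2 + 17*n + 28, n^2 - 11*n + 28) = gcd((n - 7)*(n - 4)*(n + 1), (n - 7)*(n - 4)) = n^2 - 11*n + 28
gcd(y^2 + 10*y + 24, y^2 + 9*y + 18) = y + 6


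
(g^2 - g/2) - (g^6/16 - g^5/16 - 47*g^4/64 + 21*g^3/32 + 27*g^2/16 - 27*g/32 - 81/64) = -g^6/16 + g^5/16 + 47*g^4/64 - 21*g^3/32 - 11*g^2/16 + 11*g/32 + 81/64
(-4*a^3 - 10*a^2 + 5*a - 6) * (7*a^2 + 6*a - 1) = -28*a^5 - 94*a^4 - 21*a^3 - 2*a^2 - 41*a + 6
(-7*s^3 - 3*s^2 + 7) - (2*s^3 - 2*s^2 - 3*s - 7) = -9*s^3 - s^2 + 3*s + 14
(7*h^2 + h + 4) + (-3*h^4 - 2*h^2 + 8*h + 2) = -3*h^4 + 5*h^2 + 9*h + 6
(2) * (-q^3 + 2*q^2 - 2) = -2*q^3 + 4*q^2 - 4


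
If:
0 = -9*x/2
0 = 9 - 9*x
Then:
No Solution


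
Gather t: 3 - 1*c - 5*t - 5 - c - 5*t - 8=-2*c - 10*t - 10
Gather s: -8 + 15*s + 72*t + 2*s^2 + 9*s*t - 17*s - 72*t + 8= 2*s^2 + s*(9*t - 2)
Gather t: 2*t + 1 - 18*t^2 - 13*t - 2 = -18*t^2 - 11*t - 1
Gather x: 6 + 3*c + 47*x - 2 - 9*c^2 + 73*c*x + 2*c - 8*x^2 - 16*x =-9*c^2 + 5*c - 8*x^2 + x*(73*c + 31) + 4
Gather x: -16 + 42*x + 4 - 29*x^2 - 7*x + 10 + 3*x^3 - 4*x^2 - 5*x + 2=3*x^3 - 33*x^2 + 30*x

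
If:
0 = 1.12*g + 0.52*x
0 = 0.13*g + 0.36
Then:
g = -2.77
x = 5.96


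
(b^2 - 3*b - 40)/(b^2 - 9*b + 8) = (b + 5)/(b - 1)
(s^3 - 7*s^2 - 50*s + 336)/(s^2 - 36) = (s^2 - s - 56)/(s + 6)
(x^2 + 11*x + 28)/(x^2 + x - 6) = (x^2 + 11*x + 28)/(x^2 + x - 6)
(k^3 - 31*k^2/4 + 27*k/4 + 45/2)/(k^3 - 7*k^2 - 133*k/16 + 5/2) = 4*(k^2 - 9*k + 18)/(4*k^2 - 33*k + 8)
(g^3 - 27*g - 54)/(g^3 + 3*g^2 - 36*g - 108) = (g + 3)/(g + 6)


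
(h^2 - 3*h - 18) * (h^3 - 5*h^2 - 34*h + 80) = h^5 - 8*h^4 - 37*h^3 + 272*h^2 + 372*h - 1440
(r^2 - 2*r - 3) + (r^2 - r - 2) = 2*r^2 - 3*r - 5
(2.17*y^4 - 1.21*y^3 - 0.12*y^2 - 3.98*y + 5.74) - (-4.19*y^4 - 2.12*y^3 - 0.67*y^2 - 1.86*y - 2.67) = 6.36*y^4 + 0.91*y^3 + 0.55*y^2 - 2.12*y + 8.41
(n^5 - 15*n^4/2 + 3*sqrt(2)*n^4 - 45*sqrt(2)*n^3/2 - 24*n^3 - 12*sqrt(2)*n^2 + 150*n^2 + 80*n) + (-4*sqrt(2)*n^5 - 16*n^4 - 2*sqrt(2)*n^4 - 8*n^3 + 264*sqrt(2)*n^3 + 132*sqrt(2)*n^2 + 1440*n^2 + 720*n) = -4*sqrt(2)*n^5 + n^5 - 47*n^4/2 + sqrt(2)*n^4 - 32*n^3 + 483*sqrt(2)*n^3/2 + 120*sqrt(2)*n^2 + 1590*n^2 + 800*n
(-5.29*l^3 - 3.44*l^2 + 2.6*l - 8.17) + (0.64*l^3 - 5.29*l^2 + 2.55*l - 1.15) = -4.65*l^3 - 8.73*l^2 + 5.15*l - 9.32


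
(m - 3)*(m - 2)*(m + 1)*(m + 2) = m^4 - 2*m^3 - 7*m^2 + 8*m + 12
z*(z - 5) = z^2 - 5*z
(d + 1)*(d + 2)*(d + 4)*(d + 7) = d^4 + 14*d^3 + 63*d^2 + 106*d + 56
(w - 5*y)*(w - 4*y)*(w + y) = w^3 - 8*w^2*y + 11*w*y^2 + 20*y^3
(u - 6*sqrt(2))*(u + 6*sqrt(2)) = u^2 - 72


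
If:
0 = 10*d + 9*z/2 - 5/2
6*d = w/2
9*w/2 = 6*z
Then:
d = 5/101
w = 60/101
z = 45/101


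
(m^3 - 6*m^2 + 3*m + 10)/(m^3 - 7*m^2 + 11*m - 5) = (m^2 - m - 2)/(m^2 - 2*m + 1)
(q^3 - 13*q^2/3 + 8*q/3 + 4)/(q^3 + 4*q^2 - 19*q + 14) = (q^2 - 7*q/3 - 2)/(q^2 + 6*q - 7)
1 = 1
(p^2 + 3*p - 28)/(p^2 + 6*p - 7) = (p - 4)/(p - 1)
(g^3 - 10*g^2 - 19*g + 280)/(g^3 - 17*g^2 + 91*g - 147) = (g^2 - 3*g - 40)/(g^2 - 10*g + 21)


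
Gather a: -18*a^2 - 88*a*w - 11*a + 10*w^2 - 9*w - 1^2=-18*a^2 + a*(-88*w - 11) + 10*w^2 - 9*w - 1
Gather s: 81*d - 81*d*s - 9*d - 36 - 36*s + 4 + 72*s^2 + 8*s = 72*d + 72*s^2 + s*(-81*d - 28) - 32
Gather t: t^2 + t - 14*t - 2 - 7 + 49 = t^2 - 13*t + 40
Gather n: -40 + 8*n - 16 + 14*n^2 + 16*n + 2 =14*n^2 + 24*n - 54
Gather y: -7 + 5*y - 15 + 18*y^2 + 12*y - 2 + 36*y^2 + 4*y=54*y^2 + 21*y - 24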